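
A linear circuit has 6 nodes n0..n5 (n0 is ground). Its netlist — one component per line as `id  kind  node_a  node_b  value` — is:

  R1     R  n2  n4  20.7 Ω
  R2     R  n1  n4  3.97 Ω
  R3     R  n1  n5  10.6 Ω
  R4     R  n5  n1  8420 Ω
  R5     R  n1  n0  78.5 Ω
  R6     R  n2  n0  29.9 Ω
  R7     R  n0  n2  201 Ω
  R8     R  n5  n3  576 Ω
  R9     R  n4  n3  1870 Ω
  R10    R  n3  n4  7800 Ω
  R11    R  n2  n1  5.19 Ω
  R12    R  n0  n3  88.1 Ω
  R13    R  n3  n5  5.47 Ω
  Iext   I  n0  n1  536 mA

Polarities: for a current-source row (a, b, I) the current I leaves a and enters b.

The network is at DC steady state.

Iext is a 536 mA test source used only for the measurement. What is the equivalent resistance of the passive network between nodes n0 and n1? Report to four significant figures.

R_eq = 18.07 Ω

Apply KCL at each of the 5 non-ground nodes and solve the resulting linear system.
Node n1: branches {R2, R3, R4, R5, R11, Iext} → V_1 = 9.685
Node n2: branches {R1, R6, R7, R11} → V_2 = 8.315
Node n3: branches {R8, R9, R10, R12, R13} → V_3 = 8.208
Node n4: branches {R1, R2, R9, R10} → V_4 = 9.462
Node n5: branches {R3, R4, R8, R13} → V_5 = 8.708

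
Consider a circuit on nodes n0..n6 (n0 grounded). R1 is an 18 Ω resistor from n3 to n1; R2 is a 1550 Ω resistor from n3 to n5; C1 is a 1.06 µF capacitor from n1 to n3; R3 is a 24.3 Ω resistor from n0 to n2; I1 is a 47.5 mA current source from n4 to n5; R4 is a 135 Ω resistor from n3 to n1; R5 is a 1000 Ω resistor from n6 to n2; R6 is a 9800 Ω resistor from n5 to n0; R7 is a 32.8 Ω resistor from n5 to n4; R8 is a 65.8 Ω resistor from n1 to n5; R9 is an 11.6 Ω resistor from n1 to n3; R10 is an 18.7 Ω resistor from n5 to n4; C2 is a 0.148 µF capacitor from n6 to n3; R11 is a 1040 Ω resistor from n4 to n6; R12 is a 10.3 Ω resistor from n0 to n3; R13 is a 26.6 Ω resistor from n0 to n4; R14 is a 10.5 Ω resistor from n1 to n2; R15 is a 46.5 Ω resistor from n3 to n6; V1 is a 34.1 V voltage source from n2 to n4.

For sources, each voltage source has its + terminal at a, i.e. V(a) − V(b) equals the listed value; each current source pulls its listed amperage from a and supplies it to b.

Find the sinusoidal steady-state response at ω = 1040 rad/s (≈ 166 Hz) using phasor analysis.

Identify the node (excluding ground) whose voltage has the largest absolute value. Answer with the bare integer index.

MNA unknowns: 6 node voltages V₁..V_6 plus 1 source current (V1)
R1: Y=0.05556+0.000j on G[3,1]
R2: Y=0.0006452+0.000j on G[3,5]
C1: Y=0.000+0.001102j on G[1,3]
R3: Y=0.04115+0.000j on G[0,2]
I1: z[4]−=0.0475, z[5]+=0.0475
R4: Y=0.007407+0.000j on G[3,1]
R5: Y=0.001000+0.000j on G[6,2]
R6: Y=0.0001020+0.000j on G[5,0]
R7: Y=0.03049+0.000j on G[5,4]
R8: Y=0.01520+0.000j on G[1,5]
R9: Y=0.08621+0.000j on G[1,3]
R10: Y=0.05348+0.000j on G[5,4]
C2: Y=0.000+0.0001539j on G[6,3]
R11: Y=0.0009615+0.000j on G[4,6]
R12: Y=0.09709+0.000j on G[0,3]
R13: Y=0.03759+0.000j on G[0,4]
R14: Y=0.09524+0.000j on G[1,2]
R15: Y=0.02151+0.000j on G[3,6]
V1: row V2−V4=34.1, i_V1 at 2,4
solve → V1=5.376-0.009271j, V2=12.42-0.005199j, V3=3.149+0.004223j, V4=-21.68-0.005199j, V5=-16.91-0.005752j, V6=2.527+0.007518j
aux → i_V1=-1.192-0.0001612j

4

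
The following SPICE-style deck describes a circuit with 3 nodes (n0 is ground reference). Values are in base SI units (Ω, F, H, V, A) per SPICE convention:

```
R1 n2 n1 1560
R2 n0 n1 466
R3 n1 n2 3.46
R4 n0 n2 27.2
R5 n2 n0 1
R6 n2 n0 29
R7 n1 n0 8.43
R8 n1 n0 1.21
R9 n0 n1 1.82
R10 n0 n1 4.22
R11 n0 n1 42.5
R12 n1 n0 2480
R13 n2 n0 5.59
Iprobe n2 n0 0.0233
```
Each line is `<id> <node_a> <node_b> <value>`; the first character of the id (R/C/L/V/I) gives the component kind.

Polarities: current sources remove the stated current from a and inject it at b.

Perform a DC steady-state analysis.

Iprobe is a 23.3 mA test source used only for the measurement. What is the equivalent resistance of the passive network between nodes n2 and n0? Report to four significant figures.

R_eq = 0.6672 Ω

Apply KCL at each of the 2 non-ground nodes and solve the resulting linear system.
Node n1: branches {R1, R2, R3, R7, R8, R9, R10, R11, R12} → V_1 = -0.002200
Node n2: branches {R1, R3, R4, R5, R6, R13, Iprobe} → V_2 = -0.01555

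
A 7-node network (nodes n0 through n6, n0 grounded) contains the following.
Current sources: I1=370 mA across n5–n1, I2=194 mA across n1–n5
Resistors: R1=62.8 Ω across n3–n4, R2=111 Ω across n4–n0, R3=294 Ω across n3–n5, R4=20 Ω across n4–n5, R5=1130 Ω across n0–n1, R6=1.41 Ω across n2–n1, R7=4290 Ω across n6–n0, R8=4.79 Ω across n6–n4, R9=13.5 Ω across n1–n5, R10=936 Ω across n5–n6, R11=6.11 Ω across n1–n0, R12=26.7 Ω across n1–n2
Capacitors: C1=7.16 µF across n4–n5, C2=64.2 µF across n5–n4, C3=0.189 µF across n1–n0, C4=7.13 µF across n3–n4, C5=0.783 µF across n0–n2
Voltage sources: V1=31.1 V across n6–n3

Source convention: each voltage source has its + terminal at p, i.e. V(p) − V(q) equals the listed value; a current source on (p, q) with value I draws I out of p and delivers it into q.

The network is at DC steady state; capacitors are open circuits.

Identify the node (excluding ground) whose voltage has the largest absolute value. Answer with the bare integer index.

Apply KCL at each of the 6 non-ground nodes and solve the resulting linear system.
Node n1: branches {I1, I2, R5, R6, C3, R9, R11, R12} → V_1 = 0.02416
Node n2: branches {R6, C5, R12} → V_2 = 0.02416
Node n3: branches {R1, R3, C4, V1} → V_3 = -29.01
Node n4: branches {R1, R2, R4, C1, C2, C4, R8} → V_4 = -0.4953
Node n5: branches {I1, I2, R3, R4, C1, C2, R9, R10} → V_5 = -2.298
Node n6: branches {R7, R8, R10, V1} → V_6 = 2.090
Source currents: i(V1)=-0.5449

3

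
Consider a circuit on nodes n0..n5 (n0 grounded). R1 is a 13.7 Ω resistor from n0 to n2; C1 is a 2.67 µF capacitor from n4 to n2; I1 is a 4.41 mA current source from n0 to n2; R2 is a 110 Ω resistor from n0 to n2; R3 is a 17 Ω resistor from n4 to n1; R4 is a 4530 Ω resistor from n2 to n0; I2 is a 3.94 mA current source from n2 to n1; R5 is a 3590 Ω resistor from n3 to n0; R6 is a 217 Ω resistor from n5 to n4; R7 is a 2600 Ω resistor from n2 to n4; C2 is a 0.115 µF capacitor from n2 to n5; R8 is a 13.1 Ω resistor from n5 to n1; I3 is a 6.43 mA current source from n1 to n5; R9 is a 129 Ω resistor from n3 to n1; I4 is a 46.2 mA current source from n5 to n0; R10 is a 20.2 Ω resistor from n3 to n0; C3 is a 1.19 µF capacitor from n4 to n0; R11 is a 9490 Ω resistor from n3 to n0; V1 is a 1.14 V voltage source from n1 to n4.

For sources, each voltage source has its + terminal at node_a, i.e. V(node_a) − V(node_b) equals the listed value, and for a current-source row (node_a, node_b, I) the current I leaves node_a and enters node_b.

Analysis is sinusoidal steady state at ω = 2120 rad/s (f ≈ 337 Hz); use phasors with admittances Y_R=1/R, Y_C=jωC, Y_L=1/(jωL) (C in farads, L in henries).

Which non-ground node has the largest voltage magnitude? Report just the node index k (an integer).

4

Apply KCL at each of the 5 non-ground nodes and solve the resulting linear system.
Node n1: branches {R3, I2, R8, I3, R9, V1} → V_1 = -1.842+3.299j
Node n2: branches {R1, C1, I1, R2, R4, I2, R7, C2} → V_2 = -0.2564-0.1775j
Node n3: branches {R5, R9, R10, R11} → V_3 = -0.2478+0.4437j
Node n4: branches {C1, R3, R6, R7, C3, V1} → V_4 = -2.982+3.299j
Node n5: branches {R6, C2, R8, I3, I4} → V_5 = -2.388+3.306j
Source currents: i(V1)=-0.09885-0.02164j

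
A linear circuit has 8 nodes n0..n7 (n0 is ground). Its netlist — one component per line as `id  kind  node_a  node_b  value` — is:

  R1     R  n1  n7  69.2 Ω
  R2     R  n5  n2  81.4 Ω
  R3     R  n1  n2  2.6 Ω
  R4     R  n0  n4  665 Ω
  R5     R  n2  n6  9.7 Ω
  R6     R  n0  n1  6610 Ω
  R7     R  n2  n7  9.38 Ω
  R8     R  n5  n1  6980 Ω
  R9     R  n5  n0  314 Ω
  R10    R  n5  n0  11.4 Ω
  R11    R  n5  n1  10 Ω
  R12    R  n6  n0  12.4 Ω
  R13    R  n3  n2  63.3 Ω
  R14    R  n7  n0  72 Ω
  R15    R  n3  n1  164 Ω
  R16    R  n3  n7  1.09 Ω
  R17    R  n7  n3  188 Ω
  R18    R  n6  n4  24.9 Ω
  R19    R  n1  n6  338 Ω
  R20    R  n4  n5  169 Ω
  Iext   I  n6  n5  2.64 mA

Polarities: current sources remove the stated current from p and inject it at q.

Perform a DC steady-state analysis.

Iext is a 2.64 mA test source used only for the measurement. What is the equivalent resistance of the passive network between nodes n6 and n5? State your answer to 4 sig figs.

Element admittances at DC:
  Y(R1) = 0.01445 S between n1,n7
  Y(R2) = 0.01229 S between n5,n2
  Y(R3) = 0.3846 S between n1,n2
  Y(R4) = 0.001504 S between n0,n4
  Y(R5) = 0.1031 S between n2,n6
  Y(R6) = 0.0001513 S between n0,n1
  Y(R7) = 0.1066 S between n2,n7
  Y(R8) = 0.0001433 S between n5,n1
  Y(R9) = 0.003185 S between n5,n0
  Y(R10) = 0.08772 S between n5,n0
  Y(R11) = 0.1000 S between n5,n1
  Y(R12) = 0.08065 S between n6,n0
  Y(R13) = 0.01580 S between n3,n2
  Y(R14) = 0.01389 S between n7,n0
  Y(R15) = 0.006098 S between n3,n1
  Y(R16) = 0.9174 S between n3,n7
  Y(R17) = 0.005319 S between n7,n3
  Y(R18) = 0.04016 S between n6,n4
  Y(R19) = 0.002959 S between n1,n6
  Y(R20) = 0.005917 S between n4,n5
  Iext: injects 0.00264 A into n5 (from n6)
Assemble and solve the 7×7 MNA system:
  V(n1)=0.001283  V(n2)=-0.001489  V(n3)=-0.0009881  V(n4)=-0.01032  V(n5)=0.01285  V(n6)=-0.01412  V(n7)=-0.0009946

R_eq = 10.22 Ω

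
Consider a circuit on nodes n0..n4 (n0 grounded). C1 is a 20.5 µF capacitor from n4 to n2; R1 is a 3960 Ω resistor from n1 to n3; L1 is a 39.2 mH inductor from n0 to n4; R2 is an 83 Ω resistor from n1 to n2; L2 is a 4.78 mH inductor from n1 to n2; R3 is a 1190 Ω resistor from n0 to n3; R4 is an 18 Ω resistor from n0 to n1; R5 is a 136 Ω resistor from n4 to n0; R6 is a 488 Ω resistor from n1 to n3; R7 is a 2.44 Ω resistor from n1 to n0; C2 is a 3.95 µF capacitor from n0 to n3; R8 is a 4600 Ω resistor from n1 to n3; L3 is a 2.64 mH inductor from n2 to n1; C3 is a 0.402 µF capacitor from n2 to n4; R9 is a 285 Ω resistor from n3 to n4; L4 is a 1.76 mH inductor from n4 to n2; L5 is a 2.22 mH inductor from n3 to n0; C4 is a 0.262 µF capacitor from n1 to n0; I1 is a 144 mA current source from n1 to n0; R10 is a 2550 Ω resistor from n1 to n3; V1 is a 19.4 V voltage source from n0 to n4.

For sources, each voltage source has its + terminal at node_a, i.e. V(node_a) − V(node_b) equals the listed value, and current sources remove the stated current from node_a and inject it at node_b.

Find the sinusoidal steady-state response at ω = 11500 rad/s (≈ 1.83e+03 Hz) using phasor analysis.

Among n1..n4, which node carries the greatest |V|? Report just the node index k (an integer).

Element admittances at ω=11500 rad/s:
  Y(C1) = 0.000+0.2358j S between n4,n2
  Y(R1) = 0.0002525+0.000j S between n1,n3
  Y(L1) = 0.000-0.002218j S between n0,n4
  Y(R2) = 0.01205+0.000j S between n1,n2
  Y(L2) = 0.000-0.01819j S between n1,n2
  Y(R3) = 0.0008403+0.000j S between n0,n3
  Y(R4) = 0.05556+0.000j S between n0,n1
  Y(R5) = 0.007353+0.000j S between n4,n0
  Y(R6) = 0.002049+0.000j S between n1,n3
  Y(R7) = 0.4098+0.000j S between n1,n0
  Y(C2) = 0.000+0.04543j S between n0,n3
  Y(R8) = 0.0002174+0.000j S between n1,n3
  Y(L3) = 0.000-0.03294j S between n2,n1
  Y(C3) = 0.000+0.004623j S between n2,n4
  Y(R9) = 0.003509+0.000j S between n3,n4
  Y(L4) = 0.000-0.04941j S between n4,n2
  Y(L5) = 0.000-0.03917j S between n3,n0
  Y(C4) = 0.000+0.003013j S between n1,n0
  I1: injects 0.144 A into n0 (from n1)
  Y(R10) = 0.0003922+0.000j S between n1,n3
  V1: constraint V(n0)−V(n4) = 19.4
Assemble and solve the 5×5 MNA system:
  V(n1)=-1.539+2.514j  V(n2)=-25.46-2.980j  V(n3)=-5.237+5.520j  V(n4)=-19.40+0.000j
  i(V1)=-0.7614+1.180j

2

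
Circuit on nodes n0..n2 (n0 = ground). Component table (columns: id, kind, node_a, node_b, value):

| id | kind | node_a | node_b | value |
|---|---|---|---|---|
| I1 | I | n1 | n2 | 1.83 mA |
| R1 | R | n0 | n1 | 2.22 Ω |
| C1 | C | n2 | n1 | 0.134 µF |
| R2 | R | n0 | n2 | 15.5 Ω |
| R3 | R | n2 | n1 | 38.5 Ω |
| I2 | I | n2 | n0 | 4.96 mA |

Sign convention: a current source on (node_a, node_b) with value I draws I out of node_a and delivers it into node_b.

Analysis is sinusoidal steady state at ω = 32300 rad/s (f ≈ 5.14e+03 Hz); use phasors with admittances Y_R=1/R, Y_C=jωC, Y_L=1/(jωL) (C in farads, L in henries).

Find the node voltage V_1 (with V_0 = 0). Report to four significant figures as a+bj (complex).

-0.005828-0.0001998j V

MNA unknowns: 2 node voltages V₁..V_2
I1: z[1]−=0.00183, z[2]+=0.00183
R1: Y=0.4505+0.000j on G[0,1]
C1: Y=0.000+0.004328j on G[2,1]
R2: Y=0.06452+0.000j on G[0,2]
R3: Y=0.02597+0.000j on G[2,1]
I2: z[2]−=0.00496, z[0]+=0.00496
solve → V1=-0.005828-0.0001998j, V2=-0.03619+0.001395j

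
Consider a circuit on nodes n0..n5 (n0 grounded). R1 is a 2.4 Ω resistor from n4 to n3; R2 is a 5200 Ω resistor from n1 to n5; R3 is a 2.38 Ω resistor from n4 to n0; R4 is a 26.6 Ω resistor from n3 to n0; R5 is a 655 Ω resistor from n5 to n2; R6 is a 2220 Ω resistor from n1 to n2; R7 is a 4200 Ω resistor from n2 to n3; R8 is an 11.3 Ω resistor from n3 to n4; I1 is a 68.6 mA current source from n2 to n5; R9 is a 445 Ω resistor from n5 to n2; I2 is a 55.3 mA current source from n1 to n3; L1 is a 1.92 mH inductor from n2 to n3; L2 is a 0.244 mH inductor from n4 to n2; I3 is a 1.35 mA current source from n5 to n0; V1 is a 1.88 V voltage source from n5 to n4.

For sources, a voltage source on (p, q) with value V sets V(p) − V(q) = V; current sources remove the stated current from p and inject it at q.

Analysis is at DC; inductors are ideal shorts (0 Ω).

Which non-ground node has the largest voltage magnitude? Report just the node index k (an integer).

1

Apply KCL at each of the 5 non-ground nodes and solve the resulting linear system.
Node n1: branches {R2, R6, I2} → V_1 = -85.48
Node n2: branches {R5, R6, R7, I1, R9, L1, L2} → V_2 = -0.002949
Node n3: branches {R1, R4, R7, R8, I2, L1} → V_3 = -0.002949
Node n4: branches {R1, R3, R8, L2, V1} → V_4 = -0.002949
Node n5: branches {R2, R5, I1, R9, I3, V1} → V_5 = 1.877
Source currents: i(L1)=-0.05541, i(L2)=0.04460, i(V1)=0.04336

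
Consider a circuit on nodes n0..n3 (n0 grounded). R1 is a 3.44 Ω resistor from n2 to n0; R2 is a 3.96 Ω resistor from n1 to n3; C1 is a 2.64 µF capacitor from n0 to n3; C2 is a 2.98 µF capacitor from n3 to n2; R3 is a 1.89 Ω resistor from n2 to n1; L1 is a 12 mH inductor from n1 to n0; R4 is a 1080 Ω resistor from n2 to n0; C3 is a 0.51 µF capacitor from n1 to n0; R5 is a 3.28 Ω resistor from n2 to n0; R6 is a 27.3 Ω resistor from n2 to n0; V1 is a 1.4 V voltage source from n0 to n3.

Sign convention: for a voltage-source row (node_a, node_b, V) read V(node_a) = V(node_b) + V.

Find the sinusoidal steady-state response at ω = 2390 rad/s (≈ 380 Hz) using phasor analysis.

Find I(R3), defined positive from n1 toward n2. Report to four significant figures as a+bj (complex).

-0.1876-0.01001j A

MNA unknowns: 3 node voltages V₁..V_3 plus 1 source current (V1)
R1: Y=0.2907+0.000j on G[2,0]
R2: Y=0.2525+0.000j on G[1,3]
C1: Y=0.000+0.006310j on G[0,3]
C2: Y=0.000+0.007122j on G[3,2]
R3: Y=0.5291+0.000j on G[2,1]
L1: Y=0.000-0.03487j on G[1,0]
R4: Y=0.0009259+0.000j on G[2,0]
C3: Y=0.000+0.001219j on G[1,0]
R5: Y=0.3049+0.000j on G[2,0]
R6: Y=0.03663+0.000j on G[2,0]
V1: row V0−V3=1.4, i_V1 at 0,3
solve → V1=-0.6510-0.04713j, V2=-0.2965-0.02822j, V3=-1.400+0.000j
aux → i_V1=-0.1893-0.004792j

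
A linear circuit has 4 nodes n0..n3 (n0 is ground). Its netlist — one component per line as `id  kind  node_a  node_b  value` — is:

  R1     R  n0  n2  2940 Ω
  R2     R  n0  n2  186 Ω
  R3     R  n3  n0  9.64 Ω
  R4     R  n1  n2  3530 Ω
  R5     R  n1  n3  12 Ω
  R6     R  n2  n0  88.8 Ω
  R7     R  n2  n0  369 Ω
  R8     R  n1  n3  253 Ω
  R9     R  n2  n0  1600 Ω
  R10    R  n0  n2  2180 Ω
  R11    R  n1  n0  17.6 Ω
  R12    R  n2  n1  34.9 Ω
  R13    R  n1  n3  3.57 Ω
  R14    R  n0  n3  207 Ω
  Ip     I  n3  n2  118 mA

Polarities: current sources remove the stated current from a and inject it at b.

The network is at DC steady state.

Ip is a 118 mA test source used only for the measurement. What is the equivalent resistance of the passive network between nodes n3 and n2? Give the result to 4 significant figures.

R_eq = 22.45 Ω

Apply KCL at each of the 3 non-ground nodes and solve the resulting linear system.
Node n1: branches {R4, R5, R8, R11, R12, R13} → V_1 = -0.1466
Node n2: branches {R1, R2, R4, R6, R7, R9, R10, R12, Ip} → V_2 = 2.288
Node n3: branches {R3, R5, R8, R13, R14, Ip} → V_3 = -0.3611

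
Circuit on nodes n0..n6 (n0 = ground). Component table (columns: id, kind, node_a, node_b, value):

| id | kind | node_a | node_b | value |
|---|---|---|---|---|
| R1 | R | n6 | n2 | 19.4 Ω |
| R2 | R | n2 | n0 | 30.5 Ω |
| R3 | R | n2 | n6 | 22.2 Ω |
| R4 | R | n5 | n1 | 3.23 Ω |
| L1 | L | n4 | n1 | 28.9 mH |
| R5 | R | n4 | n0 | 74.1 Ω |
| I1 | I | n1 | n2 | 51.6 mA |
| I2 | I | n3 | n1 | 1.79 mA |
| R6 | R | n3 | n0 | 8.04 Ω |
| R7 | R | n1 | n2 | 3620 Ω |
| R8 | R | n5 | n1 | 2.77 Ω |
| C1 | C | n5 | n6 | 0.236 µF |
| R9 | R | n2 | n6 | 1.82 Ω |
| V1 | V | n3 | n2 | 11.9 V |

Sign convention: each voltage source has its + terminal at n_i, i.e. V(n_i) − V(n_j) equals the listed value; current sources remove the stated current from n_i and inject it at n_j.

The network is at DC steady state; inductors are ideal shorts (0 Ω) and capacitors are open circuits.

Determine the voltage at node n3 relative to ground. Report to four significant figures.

2.809 V

Element admittances at DC:
  Y(R1) = 0.05155 S between n6,n2
  Y(R2) = 0.03279 S between n2,n0
  Y(R3) = 0.04505 S between n2,n6
  Y(R4) = 0.3096 S between n5,n1
  L1: short n4↔n1 (DC inductor)
  Y(R5) = 0.01350 S between n4,n0
  I1: injects 0.0516 A into n2 (from n1)
  I2: injects 0.00179 A into n1 (from n3)
  Y(R6) = 0.1244 S between n3,n0
  Y(R7) = 0.0002762 S between n1,n2
  Y(R8) = 0.3610 S between n5,n1
  Y(C1) = 0.000 S between n5,n6
  Y(R9) = 0.5495 S between n2,n6
  V1: constraint V(n3)−V(n2) = 11.9
Assemble and solve the 8×8 MNA system:
  V(n1)=-3.799  V(n2)=-9.091  V(n3)=2.809  V(n4)=-3.799  V(n5)=-3.799  V(n6)=-9.091
  i(L1)=0.05127  i(V1)=-0.3511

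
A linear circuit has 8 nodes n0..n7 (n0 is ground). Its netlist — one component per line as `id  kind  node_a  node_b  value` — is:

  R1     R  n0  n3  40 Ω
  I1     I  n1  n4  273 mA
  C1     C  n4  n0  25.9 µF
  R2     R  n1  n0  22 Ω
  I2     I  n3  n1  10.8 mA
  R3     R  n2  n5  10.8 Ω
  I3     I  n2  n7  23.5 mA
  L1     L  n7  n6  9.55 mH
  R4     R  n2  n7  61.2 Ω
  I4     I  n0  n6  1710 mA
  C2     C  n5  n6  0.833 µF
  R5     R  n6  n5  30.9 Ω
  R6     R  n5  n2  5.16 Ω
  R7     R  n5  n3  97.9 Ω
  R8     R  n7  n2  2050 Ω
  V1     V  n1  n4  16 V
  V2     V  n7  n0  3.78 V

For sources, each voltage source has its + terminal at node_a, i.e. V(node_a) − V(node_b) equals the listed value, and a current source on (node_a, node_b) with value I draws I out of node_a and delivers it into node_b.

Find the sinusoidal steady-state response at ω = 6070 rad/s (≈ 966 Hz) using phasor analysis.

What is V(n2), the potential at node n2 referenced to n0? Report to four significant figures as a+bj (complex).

28.59+35.51j V

MNA unknowns: 7 node voltages V₁..V_7 plus 2 source currents (V1, V2)
R1: Y=0.02500+0.000j on G[0,3]
I1: z[1]−=0.273, z[4]+=0.273
C1: Y=0.000+0.1572j on G[4,0]
R2: Y=0.04545+0.000j on G[1,0]
I2: z[3]−=0.0108, z[1]+=0.0108
R3: Y=0.09259+0.000j on G[2,5]
I3: z[2]−=0.0235, z[7]+=0.0235
L1: Y=0.000-0.01725j on G[7,6]
R4: Y=0.01634+0.000j on G[2,7]
I4: z[0]−=1.71, z[6]+=1.71
C2: Y=0.000+0.005056j on G[5,6]
R5: Y=0.03236+0.000j on G[6,5]
R6: Y=0.1938+0.000j on G[5,2]
R7: Y=0.01021+0.000j on G[5,3]
R8: Y=0.0004878+0.000j on G[7,2]
V1: row V1−V4=16, i_V1 at 1,4
V2: row V7−V0=3.78, i_V2 at 7,0
solve → V1=14.78+4.206j, V2=28.59+35.51j, V3=8.433+10.90j, V4=-1.216+4.206j, V5=30.13+37.59j, V6=54.22+60.71j, V7=3.780+0.000j
aux → i_V1=-0.9342-0.1912j, i_V2=1.488-0.2726j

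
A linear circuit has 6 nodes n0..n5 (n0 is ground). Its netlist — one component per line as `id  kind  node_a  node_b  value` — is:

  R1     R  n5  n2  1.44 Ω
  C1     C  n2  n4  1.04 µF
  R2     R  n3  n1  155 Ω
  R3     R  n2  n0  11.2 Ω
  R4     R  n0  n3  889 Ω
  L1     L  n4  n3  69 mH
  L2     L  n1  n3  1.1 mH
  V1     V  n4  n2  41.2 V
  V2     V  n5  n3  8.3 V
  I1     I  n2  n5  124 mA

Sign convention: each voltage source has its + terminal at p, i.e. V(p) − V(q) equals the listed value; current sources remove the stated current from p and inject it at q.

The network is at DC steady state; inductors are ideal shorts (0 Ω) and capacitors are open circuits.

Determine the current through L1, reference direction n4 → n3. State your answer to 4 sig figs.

34.30 A

MNA unknowns: 5 node voltages V₁..V_5 plus 4 source currents (L1, L2, V1, V2)
R1: Y=0.6944 on G[5,2]
C1: Y=0.000 on G[2,4]
R2: Y=0.006452 on G[3,1]
R3: Y=0.08929 on G[2,0]
R4: Y=0.001125 on G[0,3]
L1: row V4−V3=0, i_L1 at 4,3
L2: row V1−V3=0, i_L2 at 1,3
V1: row V4−V2=41.2, i_V1 at 4,2
V2: row V5−V3=8.3, i_V2 at 5,3
I1: z[2]−=0.124, z[5]+=0.124
solve → V1=40.69, V2=-0.5126, V3=40.69, V4=40.69, V5=48.99
aux → i_L1=34.30, i_L2=0.000, i_V1=-34.30, i_V2=-34.25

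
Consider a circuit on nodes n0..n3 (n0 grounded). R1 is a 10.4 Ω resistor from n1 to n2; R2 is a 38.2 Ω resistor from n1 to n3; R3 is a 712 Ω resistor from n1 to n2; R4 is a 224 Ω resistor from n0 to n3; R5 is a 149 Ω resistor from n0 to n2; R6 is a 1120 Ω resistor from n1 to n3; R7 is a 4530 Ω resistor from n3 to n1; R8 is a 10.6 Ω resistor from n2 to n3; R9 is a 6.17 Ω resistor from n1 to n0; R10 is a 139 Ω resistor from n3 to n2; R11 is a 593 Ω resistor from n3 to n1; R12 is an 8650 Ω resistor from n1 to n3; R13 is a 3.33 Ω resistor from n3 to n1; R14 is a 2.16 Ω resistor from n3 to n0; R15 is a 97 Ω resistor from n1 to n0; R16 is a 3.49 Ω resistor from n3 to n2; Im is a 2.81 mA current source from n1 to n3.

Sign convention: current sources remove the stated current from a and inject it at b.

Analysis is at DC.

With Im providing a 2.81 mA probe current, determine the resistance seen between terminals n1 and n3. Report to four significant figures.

MNA unknowns: 3 node voltages V₁..V_3
R1: Y=0.09615 on G[1,2]
R2: Y=0.02618 on G[1,3]
R3: Y=0.001404 on G[1,2]
R4: Y=0.004464 on G[0,3]
R5: Y=0.006711 on G[0,2]
R6: Y=0.0008929 on G[1,3]
R7: Y=0.0002208 on G[3,1]
R8: Y=0.09434 on G[2,3]
R9: Y=0.1621 on G[1,0]
R10: Y=0.007194 on G[3,2]
R11: Y=0.001686 on G[3,1]
R12: Y=0.0001156 on G[1,3]
R13: Y=0.3003 on G[3,1]
R14: Y=0.4630 on G[3,0]
R15: Y=0.01031 on G[1,0]
R16: Y=0.2865 on G[3,2]
Im: z[1]−=0.00281, z[3]+=0.00281
solve → V1=-0.003853, V2=0.0003525, V3=0.001416

R_eq = 1.875 Ω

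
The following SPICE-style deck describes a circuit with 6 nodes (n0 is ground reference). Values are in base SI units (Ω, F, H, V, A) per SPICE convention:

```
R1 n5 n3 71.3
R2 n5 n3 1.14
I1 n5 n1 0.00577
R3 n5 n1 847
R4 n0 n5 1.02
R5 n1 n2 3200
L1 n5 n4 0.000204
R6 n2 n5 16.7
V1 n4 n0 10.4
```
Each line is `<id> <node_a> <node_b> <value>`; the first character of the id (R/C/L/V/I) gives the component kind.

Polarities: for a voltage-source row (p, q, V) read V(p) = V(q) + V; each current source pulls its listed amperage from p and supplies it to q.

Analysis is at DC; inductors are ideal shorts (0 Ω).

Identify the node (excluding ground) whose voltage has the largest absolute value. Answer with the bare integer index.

Element admittances at DC:
  Y(R1) = 0.01403 S between n5,n3
  Y(R2) = 0.8772 S between n5,n3
  I1: injects 0.00577 A into n1 (from n5)
  Y(R3) = 0.001181 S between n5,n1
  Y(R4) = 0.9804 S between n0,n5
  Y(R5) = 0.0003125 S between n1,n2
  L1: short n5↔n4 (DC inductor)
  Y(R6) = 0.05988 S between n2,n5
  V1: constraint V(n4)−V(n0) = 10.4
Assemble and solve the 7×7 MNA system:
  V(n1)=14.27  V(n2)=10.42  V(n3)=10.40  V(n4)=10.40  V(n5)=10.40
  i(L1)=-10.20  i(V1)=-10.20

1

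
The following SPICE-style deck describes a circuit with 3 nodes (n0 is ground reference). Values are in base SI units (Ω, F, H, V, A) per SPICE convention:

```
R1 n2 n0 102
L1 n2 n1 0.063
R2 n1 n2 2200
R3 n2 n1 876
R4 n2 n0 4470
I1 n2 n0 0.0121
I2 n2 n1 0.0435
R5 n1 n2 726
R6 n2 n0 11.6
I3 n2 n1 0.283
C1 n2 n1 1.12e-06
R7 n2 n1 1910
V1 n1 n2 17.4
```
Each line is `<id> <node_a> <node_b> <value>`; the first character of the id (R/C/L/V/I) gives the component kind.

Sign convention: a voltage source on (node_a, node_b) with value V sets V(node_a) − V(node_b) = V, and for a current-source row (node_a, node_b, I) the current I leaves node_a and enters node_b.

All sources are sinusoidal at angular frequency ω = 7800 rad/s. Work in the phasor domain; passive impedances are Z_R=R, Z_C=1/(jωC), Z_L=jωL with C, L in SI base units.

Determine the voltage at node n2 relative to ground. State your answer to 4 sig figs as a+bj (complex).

-0.1257+0.000j V

Element admittances at ω=7800 rad/s:
  Y(R1) = 0.009804+0.000j S between n2,n0
  Y(L1) = 0.000-0.002035j S between n2,n1
  Y(R2) = 0.0004545+0.000j S between n1,n2
  Y(R3) = 0.001142+0.000j S between n2,n1
  Y(R4) = 0.0002237+0.000j S between n2,n0
  I1: injects 0.0121 A into n0 (from n2)
  I2: injects 0.0435 A into n1 (from n2)
  Y(R5) = 0.001377+0.000j S between n1,n2
  Y(R6) = 0.08621+0.000j S between n2,n0
  I3: injects 0.283 A into n1 (from n2)
  Y(C1) = 0.000+0.008736j S between n2,n1
  Y(R7) = 0.0005236+0.000j S between n2,n1
  V1: constraint V(n1)−V(n2) = 17.4
Assemble and solve the 3×3 MNA system:
  V(n1)=17.27+0.000j  V(n2)=-0.1257+0.000j
  i(V1)=0.2657-0.1166j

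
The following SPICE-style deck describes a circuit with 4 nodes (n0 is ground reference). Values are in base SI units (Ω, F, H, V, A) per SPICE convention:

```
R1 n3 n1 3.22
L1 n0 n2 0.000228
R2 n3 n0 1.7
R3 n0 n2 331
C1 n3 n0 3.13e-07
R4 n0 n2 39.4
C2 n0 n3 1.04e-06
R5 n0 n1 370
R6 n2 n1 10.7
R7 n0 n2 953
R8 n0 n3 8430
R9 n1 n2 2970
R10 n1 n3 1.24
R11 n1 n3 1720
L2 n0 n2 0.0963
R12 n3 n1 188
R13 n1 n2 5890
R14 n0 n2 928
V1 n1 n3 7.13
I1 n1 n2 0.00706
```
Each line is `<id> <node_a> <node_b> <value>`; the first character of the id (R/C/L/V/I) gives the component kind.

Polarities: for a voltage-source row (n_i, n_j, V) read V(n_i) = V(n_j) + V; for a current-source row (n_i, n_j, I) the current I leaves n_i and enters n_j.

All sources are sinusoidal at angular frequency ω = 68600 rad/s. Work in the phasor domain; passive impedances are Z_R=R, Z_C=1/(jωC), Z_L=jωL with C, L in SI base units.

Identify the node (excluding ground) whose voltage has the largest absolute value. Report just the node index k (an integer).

Apply KCL at each of the 3 non-ground nodes and solve the resulting linear system.
Node n1: branches {R1, R5, R6, R9, R10, R11, R12, R13, V1, I1} → V_1 = 6.703+0.3740j
Node n2: branches {L1, R3, R4, R6, R7, R9, L2, R13, R14, I1} → V_2 = 3.930+2.305j
Node n3: branches {R1, R2, C1, C2, R8, R10, R11, R12, V1} → V_3 = -0.4268+0.3740j
Source currents: i(V1)=-8.292+0.1804j

1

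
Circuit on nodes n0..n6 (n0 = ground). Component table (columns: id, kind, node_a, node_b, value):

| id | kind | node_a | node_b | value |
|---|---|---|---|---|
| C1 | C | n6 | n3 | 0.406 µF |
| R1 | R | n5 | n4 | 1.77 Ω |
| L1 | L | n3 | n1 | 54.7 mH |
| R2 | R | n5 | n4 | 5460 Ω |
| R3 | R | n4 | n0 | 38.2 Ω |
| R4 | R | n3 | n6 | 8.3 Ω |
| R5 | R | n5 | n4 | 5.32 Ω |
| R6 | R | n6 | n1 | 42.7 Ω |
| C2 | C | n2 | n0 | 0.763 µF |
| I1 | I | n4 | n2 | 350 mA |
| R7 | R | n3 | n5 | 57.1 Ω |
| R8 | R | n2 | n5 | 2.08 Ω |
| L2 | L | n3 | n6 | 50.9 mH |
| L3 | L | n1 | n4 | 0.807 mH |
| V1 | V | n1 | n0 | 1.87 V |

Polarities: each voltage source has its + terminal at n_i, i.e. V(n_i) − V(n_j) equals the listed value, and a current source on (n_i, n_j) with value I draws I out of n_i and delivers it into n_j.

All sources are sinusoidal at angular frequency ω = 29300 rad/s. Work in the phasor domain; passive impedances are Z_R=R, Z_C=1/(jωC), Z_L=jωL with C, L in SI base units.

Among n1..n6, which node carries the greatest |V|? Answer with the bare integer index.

2

Apply KCL at each of the 6 non-ground nodes and solve the resulting linear system.
Node n1: branches {L1, R6, L3, V1} → V_1 = 1.870+0.000j
Node n2: branches {C2, I1, R8} → V_2 = 2.467-2.217j
Node n3: branches {C1, L1, R4, R7, L2} → V_3 = 1.865-0.9911j
Node n4: branches {R1, R2, R3, R5, I1, L3} → V_4 = 1.442-2.055j
Node n5: branches {R1, R2, R5, R7, R8} → V_5 = 1.842-2.102j
Node n6: branches {C1, R4, R6, L2} → V_6 = 1.879-0.8308j
Source currents: i(V1)=-0.08731-0.001358j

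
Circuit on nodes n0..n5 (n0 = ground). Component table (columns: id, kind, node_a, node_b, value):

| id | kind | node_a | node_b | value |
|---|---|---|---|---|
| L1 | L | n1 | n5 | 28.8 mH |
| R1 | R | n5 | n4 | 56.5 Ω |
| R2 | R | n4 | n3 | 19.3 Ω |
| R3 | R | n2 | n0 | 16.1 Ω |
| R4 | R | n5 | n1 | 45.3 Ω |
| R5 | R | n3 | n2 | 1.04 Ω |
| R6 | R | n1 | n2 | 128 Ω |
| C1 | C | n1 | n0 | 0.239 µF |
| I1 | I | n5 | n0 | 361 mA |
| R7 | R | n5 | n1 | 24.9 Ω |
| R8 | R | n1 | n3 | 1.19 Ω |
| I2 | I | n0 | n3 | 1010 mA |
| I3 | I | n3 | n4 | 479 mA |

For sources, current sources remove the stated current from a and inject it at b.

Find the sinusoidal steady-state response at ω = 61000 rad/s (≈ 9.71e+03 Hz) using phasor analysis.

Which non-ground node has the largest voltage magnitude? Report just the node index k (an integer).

Element admittances at ω=61000 rad/s:
  Y(L1) = 0.000-0.0005692j S between n1,n5
  Y(R1) = 0.01770+0.000j S between n5,n4
  Y(R2) = 0.05181+0.000j S between n4,n3
  Y(R3) = 0.06211+0.000j S between n2,n0
  Y(R4) = 0.02208+0.000j S between n5,n1
  Y(R5) = 0.9615+0.000j S between n3,n2
  Y(R6) = 0.007812+0.000j S between n1,n2
  Y(C1) = 0.000+0.01458j S between n1,n0
  I1: injects 0.361 A into n0 (from n5)
  Y(R7) = 0.04016+0.000j S between n5,n1
  Y(R8) = 0.8403+0.000j S between n1,n3
  I2: injects 1.01 A into n3 (from n0)
  I3: injects 0.479 A into n4 (from n3)
Assemble and solve the 5×5 MNA system:
  V(n1)=10.16-2.708j  V(n2)=9.813-2.386j  V(n3)=10.44-2.537j  V(n4)=16.47-2.579j  V(n5)=7.043-2.701j

4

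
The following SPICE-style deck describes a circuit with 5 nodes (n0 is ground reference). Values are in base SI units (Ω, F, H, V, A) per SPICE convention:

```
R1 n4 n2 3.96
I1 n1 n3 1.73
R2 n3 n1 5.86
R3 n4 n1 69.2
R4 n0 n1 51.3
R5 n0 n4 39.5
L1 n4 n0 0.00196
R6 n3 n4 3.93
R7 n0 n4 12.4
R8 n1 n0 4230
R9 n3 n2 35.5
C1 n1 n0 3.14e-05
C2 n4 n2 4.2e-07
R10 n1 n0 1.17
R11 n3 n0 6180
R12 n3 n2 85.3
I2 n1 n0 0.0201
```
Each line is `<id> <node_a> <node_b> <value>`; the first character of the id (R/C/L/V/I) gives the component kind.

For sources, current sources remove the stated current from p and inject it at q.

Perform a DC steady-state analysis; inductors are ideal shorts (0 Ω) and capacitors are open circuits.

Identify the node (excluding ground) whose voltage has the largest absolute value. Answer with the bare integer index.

3

MNA unknowns: 4 node voltages V₁..V_4 plus 1 source current (L1)
R1: Y=0.2525 on G[4,2]
I1: z[1]−=1.73, z[3]+=1.73
R2: Y=0.1706 on G[3,1]
R3: Y=0.01445 on G[4,1]
R4: Y=0.01949 on G[0,1]
R5: Y=0.02532 on G[0,4]
L1: row V4−V0=0, i_L1 at 4,0
R6: Y=0.2545 on G[3,4]
R7: Y=0.08065 on G[0,4]
R8: Y=0.0002364 on G[1,0]
R9: Y=0.02817 on G[3,2]
C1: Y=0.000 on G[1,0]
C2: Y=0.000 on G[4,2]
R10: Y=0.8547 on G[1,0]
R11: Y=0.0001618 on G[3,0]
R12: Y=0.01172 on G[3,2]
I2: z[1]−=0.0201, z[0]+=0.0201
solve → V1=-1.112, V2=0.4571, V3=3.350, V4=0.000
aux → i_L1=0.9519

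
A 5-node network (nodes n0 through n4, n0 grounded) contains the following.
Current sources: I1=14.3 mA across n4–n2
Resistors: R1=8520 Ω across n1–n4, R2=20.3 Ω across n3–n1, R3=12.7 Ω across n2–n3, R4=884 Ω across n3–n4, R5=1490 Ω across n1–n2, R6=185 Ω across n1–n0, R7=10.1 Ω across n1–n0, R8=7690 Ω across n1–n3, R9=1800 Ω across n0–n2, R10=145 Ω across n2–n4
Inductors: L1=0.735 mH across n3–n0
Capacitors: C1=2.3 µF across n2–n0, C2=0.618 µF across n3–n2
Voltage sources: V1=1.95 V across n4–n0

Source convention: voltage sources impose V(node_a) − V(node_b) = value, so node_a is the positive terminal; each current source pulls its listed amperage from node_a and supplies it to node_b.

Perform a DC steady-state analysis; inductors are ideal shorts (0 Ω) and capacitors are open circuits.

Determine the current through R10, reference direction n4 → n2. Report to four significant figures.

0.01125 A

Apply KCL at each of the 4 non-ground nodes and solve the resulting linear system.
Node n1: branches {R1, R2, R5, R6, R7, R8} → V_1 = 0.002867
Node n2: branches {I1, R3, R5, C1, R9, R10, C2} → V_2 = 0.3195
Node n3: branches {R2, L1, R3, R4, R8, C2} → V_3 = 0.000
Node n4: branches {I1, R1, R4, R10, V1} → V_4 = 1.950
Source currents: i(L1)=0.02750, i(V1)=-0.02798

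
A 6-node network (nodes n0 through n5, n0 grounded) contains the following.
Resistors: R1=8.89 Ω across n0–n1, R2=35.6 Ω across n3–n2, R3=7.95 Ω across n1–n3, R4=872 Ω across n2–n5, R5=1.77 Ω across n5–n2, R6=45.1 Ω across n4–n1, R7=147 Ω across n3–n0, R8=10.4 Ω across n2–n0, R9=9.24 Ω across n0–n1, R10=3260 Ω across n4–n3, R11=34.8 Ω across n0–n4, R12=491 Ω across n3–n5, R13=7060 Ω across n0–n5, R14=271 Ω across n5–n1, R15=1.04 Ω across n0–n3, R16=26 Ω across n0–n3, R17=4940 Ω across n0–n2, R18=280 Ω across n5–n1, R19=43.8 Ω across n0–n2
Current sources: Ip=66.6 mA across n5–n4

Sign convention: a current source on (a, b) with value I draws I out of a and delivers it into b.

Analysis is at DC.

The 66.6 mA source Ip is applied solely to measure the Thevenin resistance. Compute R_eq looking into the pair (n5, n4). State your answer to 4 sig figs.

MNA unknowns: 5 node voltages V₁..V_5
R1: Y=0.1125 on G[0,1]
R2: Y=0.02809 on G[3,2]
R3: Y=0.1258 on G[1,3]
R4: Y=0.001147 on G[2,5]
R5: Y=0.5650 on G[5,2]
R6: Y=0.02217 on G[4,1]
R7: Y=0.006803 on G[3,0]
R8: Y=0.09615 on G[2,0]
R9: Y=0.1082 on G[0,1]
R10: Y=0.0003067 on G[4,3]
R11: Y=0.02874 on G[0,4]
R12: Y=0.002037 on G[3,5]
R13: Y=0.0001416 on G[0,5]
R14: Y=0.003690 on G[5,1]
R15: Y=0.9615 on G[0,3]
R16: Y=0.03846 on G[0,3]
R17: Y=0.0002024 on G[0,2]
R18: Y=0.003571 on G[5,1]
R19: Y=0.02283 on G[0,2]
Ip: z[5]−=0.0666, z[4]+=0.0666
solve → V1=0.06717, V2=-0.4160, V3=-0.003350, V4=1.329, V5=-0.5240

R_eq = 27.83 Ω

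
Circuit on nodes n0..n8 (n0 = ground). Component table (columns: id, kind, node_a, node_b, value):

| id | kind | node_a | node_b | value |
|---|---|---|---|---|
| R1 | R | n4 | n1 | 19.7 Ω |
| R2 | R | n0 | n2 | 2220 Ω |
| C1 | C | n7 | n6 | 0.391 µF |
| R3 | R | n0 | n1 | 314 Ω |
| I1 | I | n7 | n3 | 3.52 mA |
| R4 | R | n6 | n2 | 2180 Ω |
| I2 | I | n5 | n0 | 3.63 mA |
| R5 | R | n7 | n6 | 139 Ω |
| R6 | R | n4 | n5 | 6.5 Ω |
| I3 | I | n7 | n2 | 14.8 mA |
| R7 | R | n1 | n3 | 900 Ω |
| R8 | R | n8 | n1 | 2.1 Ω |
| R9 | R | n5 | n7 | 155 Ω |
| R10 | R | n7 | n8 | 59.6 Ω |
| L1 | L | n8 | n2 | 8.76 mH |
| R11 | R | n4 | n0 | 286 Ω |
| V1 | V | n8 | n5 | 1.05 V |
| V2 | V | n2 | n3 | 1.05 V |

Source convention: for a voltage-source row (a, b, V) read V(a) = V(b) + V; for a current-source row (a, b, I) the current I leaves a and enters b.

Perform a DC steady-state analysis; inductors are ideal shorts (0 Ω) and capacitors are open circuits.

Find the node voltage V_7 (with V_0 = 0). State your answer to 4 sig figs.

Element admittances at DC:
  Y(R1) = 0.05076 S between n4,n1
  Y(R2) = 0.0004505 S between n0,n2
  Y(C1) = 0.000 S between n7,n6
  Y(R3) = 0.003185 S between n0,n1
  I1: injects 0.00352 A into n3 (from n7)
  Y(R4) = 0.0004587 S between n6,n2
  I2: injects 0.00363 A into n0 (from n5)
  Y(R5) = 0.007194 S between n7,n6
  Y(R6) = 0.1538 S between n4,n5
  I3: injects 0.0148 A into n2 (from n7)
  Y(R7) = 0.001111 S between n1,n3
  Y(R8) = 0.4762 S between n8,n1
  Y(R9) = 0.006452 S between n5,n7
  Y(R10) = 0.01678 S between n7,n8
  L1: short n8↔n2 (DC inductor)
  Y(R11) = 0.003497 S between n4,n0
  V1: constraint V(n8)−V(n5) = 1.05
  V2: constraint V(n2)−V(n3) = 1.05
Assemble and solve the 11×11 MNA system:
  V(n1)=-0.1628  V(n2)=-0.08524  V(n3)=-1.135  V(n4)=-0.8790  V(n5)=-1.135  V(n6)=-1.082  V(n7)=-1.146  V(n8)=-0.08524
  i(L1)=-0.01898  i(V1)=-0.03573  i(V2)=-0.004601

-1.146 V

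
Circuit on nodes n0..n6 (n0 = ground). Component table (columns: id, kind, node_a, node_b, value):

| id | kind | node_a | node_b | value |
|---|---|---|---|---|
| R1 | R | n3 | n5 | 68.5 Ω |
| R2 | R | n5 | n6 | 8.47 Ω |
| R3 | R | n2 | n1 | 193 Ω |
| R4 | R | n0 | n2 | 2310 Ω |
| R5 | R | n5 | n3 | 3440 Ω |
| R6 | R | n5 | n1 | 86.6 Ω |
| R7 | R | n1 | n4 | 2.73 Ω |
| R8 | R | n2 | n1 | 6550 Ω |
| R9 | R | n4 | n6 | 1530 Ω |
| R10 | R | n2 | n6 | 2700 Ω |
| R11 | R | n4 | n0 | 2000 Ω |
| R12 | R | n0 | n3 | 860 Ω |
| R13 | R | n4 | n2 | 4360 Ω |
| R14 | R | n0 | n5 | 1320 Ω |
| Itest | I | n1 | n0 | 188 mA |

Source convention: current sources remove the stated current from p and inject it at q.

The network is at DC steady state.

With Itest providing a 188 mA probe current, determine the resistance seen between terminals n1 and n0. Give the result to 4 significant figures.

MNA unknowns: 6 node voltages V₁..V_6
R1: Y=0.01460 on G[3,5]
R2: Y=0.1181 on G[5,6]
R3: Y=0.005181 on G[2,1]
R4: Y=0.0004329 on G[0,2]
R5: Y=0.0002907 on G[5,3]
R6: Y=0.01155 on G[5,1]
R7: Y=0.3663 on G[1,4]
R8: Y=0.0001527 on G[2,1]
R9: Y=0.0006536 on G[4,6]
R10: Y=0.0003704 on G[2,6]
R11: Y=0.0005000 on G[4,0]
R12: Y=0.001163 on G[0,3]
R13: Y=0.0002294 on G[4,2]
R14: Y=0.0007576 on G[0,5]
Itest: z[1]−=0.188, z[0]+=0.188
solve → V1=-75.27, V2=-69.58, V3=-60.77, V4=-75.15, V5=-65.52, V6=-65.59

R_eq = 400.4 Ω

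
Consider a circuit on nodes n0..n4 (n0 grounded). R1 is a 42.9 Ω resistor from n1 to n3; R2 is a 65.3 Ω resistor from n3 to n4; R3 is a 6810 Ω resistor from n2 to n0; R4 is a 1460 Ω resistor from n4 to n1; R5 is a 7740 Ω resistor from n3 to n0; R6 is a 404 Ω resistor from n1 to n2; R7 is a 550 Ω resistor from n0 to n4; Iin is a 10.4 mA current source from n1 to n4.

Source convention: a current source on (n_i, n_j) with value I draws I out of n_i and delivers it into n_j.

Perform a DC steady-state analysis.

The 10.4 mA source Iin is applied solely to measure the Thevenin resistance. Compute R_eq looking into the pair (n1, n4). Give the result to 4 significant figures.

Element admittances at DC:
  Y(R1) = 0.02331 S between n1,n3
  Y(R2) = 0.01531 S between n3,n4
  Y(R3) = 0.0001468 S between n2,n0
  Y(R4) = 0.0006849 S between n4,n1
  Y(R5) = 0.0001292 S between n3,n0
  Y(R6) = 0.002475 S between n1,n2
  Y(R7) = 0.001818 S between n0,n4
  Iin: injects 0.0104 A into n4 (from n1)
Assemble and solve the 4×4 MNA system:
  V(n1)=-0.9238  V(n2)=-0.8721  V(n3)=-0.5134  V(n4)=0.1069

R_eq = 99.11 Ω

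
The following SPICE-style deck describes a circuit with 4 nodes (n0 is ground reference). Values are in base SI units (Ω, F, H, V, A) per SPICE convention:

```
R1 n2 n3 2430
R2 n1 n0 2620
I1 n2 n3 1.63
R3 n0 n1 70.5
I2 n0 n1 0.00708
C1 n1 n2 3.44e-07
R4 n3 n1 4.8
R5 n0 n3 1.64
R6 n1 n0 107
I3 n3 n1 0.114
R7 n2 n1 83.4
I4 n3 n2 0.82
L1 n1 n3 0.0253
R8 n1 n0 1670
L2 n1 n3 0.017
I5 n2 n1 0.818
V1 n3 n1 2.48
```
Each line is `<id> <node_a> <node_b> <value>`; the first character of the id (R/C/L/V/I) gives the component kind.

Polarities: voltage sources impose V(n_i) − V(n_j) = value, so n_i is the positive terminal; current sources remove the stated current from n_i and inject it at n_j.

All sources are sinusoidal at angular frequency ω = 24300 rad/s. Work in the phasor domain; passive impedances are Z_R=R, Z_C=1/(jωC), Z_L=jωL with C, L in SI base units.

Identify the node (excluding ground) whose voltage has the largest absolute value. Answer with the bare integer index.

MNA unknowns: 3 node voltages V₁..V_3 plus 1 source current (V1)
R1: Y=0.0004115+0.000j on G[2,3]
R2: Y=0.0003817+0.000j on G[1,0]
I1: z[2]−=1.63, z[3]+=1.63
R3: Y=0.01418+0.000j on G[0,1]
I2: z[0]−=0.00708, z[1]+=0.00708
C1: Y=0.000+0.008359j on G[1,2]
R4: Y=0.2083+0.000j on G[3,1]
R5: Y=0.6098+0.000j on G[0,3]
R6: Y=0.009346+0.000j on G[1,0]
I3: z[3]−=0.114, z[1]+=0.114
R7: Y=0.01199+0.000j on G[2,1]
I4: z[3]−=0.82, z[2]+=0.82
L1: Y=0.000-0.001627j on G[1,3]
R8: Y=0.0005988+0.000j on G[1,0]
L2: Y=0.000-0.002421j on G[1,3]
I5: z[2]−=0.818, z[1]+=0.818
V1: row V3−V1=2.48, i_V1 at 3,1
solve → V1=-2.373+0.000j, V2=-92.58+60.80j, V3=0.1070+0.000j
aux → i_V1=0.07595+0.03506j

2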